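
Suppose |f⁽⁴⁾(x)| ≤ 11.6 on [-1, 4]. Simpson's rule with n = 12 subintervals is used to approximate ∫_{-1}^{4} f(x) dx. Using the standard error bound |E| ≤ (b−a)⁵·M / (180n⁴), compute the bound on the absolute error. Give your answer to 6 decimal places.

0.009712

|E| ≤ (5)⁵·11.6 / (180·12⁴) = 36250/3732480 = 0.009712.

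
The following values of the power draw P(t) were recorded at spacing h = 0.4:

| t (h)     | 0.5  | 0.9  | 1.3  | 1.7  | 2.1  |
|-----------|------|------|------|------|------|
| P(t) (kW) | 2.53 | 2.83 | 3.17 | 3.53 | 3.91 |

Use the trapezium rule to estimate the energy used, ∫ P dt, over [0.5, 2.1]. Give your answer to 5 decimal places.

h = 0.4, n = 4.
(h/2)·[y₀ + 2y₁ + 2y₂ + 2y₃ + y₄] = 0.2·(25.50) = 5.10000.

5.10000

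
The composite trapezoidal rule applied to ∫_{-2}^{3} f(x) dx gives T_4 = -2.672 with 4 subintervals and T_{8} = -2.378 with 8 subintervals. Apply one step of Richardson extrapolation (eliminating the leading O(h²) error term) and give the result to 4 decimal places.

-2.2800

R = (4·T_{8} − T_4) / 3 = (4·(-2.378) − (-2.672))/3 = (-6.840)/3 = -2.2800.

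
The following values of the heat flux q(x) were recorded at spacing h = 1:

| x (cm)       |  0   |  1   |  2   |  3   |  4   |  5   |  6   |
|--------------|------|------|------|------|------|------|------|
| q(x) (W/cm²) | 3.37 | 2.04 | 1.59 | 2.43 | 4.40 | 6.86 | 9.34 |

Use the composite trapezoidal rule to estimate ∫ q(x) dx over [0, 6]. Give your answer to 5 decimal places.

h = 1, n = 6.
(h/2)·[y₀ + 2y₁ + 2y₂ + 2y₃ + 2y₄ + 2y₅ + y₆] = 0.5·(47.35) = 23.67500.

23.67500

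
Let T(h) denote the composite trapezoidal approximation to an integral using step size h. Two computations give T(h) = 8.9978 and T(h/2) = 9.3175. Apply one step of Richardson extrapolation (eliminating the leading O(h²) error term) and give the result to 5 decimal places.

9.42407

R = (4·T(h/2) − T(h)) / 3 = (4·9.3175 − 8.9978)/3 = (28.2722)/3 = 9.42407.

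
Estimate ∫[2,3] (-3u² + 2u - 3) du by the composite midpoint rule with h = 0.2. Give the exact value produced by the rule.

h = (3 − 2)/5 = 0.2.
Midpoints m₁,…,m₅ = 2.1, 2.3, 2.5, 2.7, 2.9.
f(m₁)=-12.03, f(m₂)=-14.27, f(m₃)=-16.75, f(m₄)=-19.47, f(m₅)=-22.43.
h·[f(m₁) + f(m₂) + f(m₃) + f(m₄) + f(m₅)] = 0.2·(-84.95) = -16.99.

-16.99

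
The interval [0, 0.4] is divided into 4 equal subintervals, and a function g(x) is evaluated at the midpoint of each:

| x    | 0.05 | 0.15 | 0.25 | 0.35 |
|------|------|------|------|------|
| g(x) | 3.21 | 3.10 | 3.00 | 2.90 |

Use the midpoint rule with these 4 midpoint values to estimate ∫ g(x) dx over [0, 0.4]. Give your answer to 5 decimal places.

h = 0.1, n = 4.
h·[y(m₁) + y(m₂) + y(m₃) + y(m₄)] = 0.1·(12.21) = 1.22100.

1.22100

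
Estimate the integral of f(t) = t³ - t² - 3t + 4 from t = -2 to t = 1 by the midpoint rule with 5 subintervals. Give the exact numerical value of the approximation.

9.975

h = (1 − (-2))/5 = 0.6.
Midpoints m₁,…,m₅ = -1.7, -1.1, -0.5, 0.1, 0.7.
f(m₁)=1.297, f(m₂)=4.759, f(m₃)=5.125, f(m₄)=3.691, f(m₅)=1.753.
h·[f(m₁) + f(m₂) + f(m₃) + f(m₄) + f(m₅)] = 0.6·(16.625) = 9.975.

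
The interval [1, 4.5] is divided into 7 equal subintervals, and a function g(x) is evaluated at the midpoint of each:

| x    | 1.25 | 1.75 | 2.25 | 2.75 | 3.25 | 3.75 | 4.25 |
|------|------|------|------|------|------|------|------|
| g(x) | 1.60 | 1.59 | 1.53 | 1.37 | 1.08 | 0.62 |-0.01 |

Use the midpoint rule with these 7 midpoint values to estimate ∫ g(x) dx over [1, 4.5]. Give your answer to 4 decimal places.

3.8900

h = 0.5, n = 7.
h·[y(m₁) + y(m₂) + y(m₃) + y(m₄) + y(m₅) + y(m₆) + y(m₇)] = 0.5·(7.78) = 3.8900.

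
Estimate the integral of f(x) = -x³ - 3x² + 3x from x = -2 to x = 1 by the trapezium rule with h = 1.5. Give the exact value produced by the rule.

-11.4375

h = (1 − (-2))/2 = 1.5.
Nodes x₀,…,x₂ = -2, -0.5, 1.
f(x) = -x³ - 3x² + 3x: f₀=-10, f₁=-2.125, f₂=-1.
(h/2)·[f₀ + 2f₁ + f₂] = 0.75·(-15.25) = -11.4375.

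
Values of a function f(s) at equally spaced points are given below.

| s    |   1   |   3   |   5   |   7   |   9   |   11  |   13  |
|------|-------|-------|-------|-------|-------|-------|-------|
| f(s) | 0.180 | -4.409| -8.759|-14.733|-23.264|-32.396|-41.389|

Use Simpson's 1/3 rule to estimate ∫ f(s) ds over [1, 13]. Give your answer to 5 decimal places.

h = 2, n = 6.
(h/3)·[y₀ + 4y₁ + 2y₂ + 4y₃ + 2y₄ + 4y₅ + y₆] = 0.666667·(-311.407) = -207.60467.

-207.60467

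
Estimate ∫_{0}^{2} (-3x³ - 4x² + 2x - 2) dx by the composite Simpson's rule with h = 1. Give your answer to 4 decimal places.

h = (2 − 0)/2 = 1.
Nodes x₀,…,x₂ = 0, 1, 2.
f(x) = -3x³ - 4x² + 2x - 2: f₀=-2, f₁=-7, f₂=-38.
(h/3)·[f₀ + 4f₁ + f₂] = 0.333333·(-68) = -22.6667.

-22.6667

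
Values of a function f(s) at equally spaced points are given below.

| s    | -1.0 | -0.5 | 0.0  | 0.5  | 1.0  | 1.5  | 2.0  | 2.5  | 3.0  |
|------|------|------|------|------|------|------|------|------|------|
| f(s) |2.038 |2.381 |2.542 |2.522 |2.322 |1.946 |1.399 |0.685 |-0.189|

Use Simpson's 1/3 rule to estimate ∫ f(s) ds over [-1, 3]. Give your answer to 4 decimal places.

h = 0.5, n = 8.
(h/3)·[y₀ + 4y₁ + 2y₂ + 4y₃ + 2y₄ + 4y₅ + 2y₆ + 4y₇ + y₈] = 0.166667·(44.511) = 7.4185.

7.4185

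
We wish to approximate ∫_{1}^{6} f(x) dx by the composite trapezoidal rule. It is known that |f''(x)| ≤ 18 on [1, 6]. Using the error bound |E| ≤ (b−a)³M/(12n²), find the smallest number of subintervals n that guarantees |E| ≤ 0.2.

31

Need 2250/(12n²) ≤ 0.2.
n² ≥ 2250/(12·0.2) = 937.5 ⇒ n ≥ 30.6186, so the smallest n is 31.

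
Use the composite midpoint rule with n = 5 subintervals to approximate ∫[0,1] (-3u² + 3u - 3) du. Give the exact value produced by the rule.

-2.49

h = (1 − 0)/5 = 0.2.
Midpoints m₁,…,m₅ = 0.1, 0.3, 0.5, 0.7, 0.9.
f(m₁)=-2.73, f(m₂)=-2.37, f(m₃)=-2.25, f(m₄)=-2.37, f(m₅)=-2.73.
h·[f(m₁) + f(m₂) + f(m₃) + f(m₄) + f(m₅)] = 0.2·(-12.45) = -2.49.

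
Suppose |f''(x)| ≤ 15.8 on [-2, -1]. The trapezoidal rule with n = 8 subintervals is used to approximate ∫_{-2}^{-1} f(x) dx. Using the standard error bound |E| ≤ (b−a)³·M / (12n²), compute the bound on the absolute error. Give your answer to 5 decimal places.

|E| ≤ (1)³·15.8 / (12·8²) = 15.8/768 = 0.02057.

0.02057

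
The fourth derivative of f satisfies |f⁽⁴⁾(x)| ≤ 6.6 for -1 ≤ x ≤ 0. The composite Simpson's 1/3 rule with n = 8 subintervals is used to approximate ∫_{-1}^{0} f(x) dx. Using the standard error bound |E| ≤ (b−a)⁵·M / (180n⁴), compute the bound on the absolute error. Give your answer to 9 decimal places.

0.000008952

|E| ≤ (1)⁵·6.6 / (180·8⁴) = 6.6/737280 = 0.000008952.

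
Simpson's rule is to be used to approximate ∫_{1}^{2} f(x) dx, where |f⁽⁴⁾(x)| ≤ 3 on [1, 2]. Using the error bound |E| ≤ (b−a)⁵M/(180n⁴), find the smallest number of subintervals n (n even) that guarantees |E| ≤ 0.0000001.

Need 3/(180n⁴) ≤ 0.0000001.
n⁴ ≥ 3/(180·0.0000001) = 166667 ⇒ n ≥ 20.2052, so the smallest even n is 22. (n must be even for Simpson's rule.)

22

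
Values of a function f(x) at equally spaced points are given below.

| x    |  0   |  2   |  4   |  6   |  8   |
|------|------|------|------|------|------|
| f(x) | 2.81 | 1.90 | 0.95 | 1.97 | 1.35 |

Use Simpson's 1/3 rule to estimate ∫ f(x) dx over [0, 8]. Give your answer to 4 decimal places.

h = 2, n = 4.
(h/3)·[y₀ + 4y₁ + 2y₂ + 4y₃ + y₄] = 0.666667·(21.54) = 14.3600.

14.3600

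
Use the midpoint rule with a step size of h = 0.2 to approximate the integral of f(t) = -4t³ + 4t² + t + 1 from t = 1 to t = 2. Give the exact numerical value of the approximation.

-3.12

h = (2 − 1)/5 = 0.2.
Midpoints m₁,…,m₅ = 1.1, 1.3, 1.5, 1.7, 1.9.
f(m₁)=1.616, f(m₂)=0.272, f(m₃)=-2, f(m₄)=-5.392, f(m₅)=-10.096.
h·[f(m₁) + f(m₂) + f(m₃) + f(m₄) + f(m₅)] = 0.2·(-15.6) = -3.12.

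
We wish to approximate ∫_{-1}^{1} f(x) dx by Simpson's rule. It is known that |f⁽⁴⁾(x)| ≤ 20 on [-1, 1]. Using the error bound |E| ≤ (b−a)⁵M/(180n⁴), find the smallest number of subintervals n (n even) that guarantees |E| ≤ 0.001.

8

Need 640/(180n⁴) ≤ 0.001.
n⁴ ≥ 640/(180·0.001) = 3555.56 ⇒ n ≥ 7.7219, so the smallest even n is 8. (n must be even for Simpson's rule.)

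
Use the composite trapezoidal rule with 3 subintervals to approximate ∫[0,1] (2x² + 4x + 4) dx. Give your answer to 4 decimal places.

6.7037

h = (1 − 0)/3 = 0.333333.
Nodes x₀,…,x₃ = 0, 0.333333, 0.666667, 1.
f(x) = 2x² + 4x + 4: f₀=4, f₁=5.555556, f₂=7.555556, f₃=10.
(h/2)·[f₀ + 2f₁ + 2f₂ + f₃] = 0.166667·(40.222222) = 6.7037.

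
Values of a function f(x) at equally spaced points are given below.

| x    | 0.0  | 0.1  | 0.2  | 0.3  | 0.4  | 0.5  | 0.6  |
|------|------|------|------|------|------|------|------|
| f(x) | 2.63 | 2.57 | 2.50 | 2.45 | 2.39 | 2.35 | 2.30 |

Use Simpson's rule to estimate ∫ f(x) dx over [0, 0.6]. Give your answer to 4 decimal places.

1.4730

h = 0.1, n = 6.
(h/3)·[y₀ + 4y₁ + 2y₂ + 4y₃ + 2y₄ + 4y₅ + y₆] = 0.033333·(44.19) = 1.4730.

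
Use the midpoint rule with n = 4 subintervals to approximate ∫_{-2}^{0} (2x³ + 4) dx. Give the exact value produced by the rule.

0.25

h = (0 − (-2))/4 = 0.5.
Midpoints m₁,…,m₄ = -1.75, -1.25, -0.75, -0.25.
f(m₁)=-6.71875, f(m₂)=0.09375, f(m₃)=3.15625, f(m₄)=3.96875.
h·[f(m₁) + f(m₂) + f(m₃) + f(m₄)] = 0.5·(0.5) = 0.25.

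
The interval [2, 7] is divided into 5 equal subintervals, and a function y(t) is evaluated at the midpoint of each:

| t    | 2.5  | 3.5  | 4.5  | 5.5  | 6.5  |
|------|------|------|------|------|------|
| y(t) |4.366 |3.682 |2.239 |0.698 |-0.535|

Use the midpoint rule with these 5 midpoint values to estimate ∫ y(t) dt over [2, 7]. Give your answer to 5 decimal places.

10.45000

h = 1, n = 5.
h·[y(m₁) + y(m₂) + y(m₃) + y(m₄) + y(m₅)] = 1·(10.450) = 10.45000.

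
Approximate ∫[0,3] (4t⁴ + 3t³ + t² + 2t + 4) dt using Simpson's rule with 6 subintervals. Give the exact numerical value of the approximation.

285.25

h = (3 − 0)/6 = 0.5.
Nodes t₀,…,t₆ = 0, 0.5, 1, 1.5, 2, 2.5, 3.
f(t) = 4t⁴ + 3t³ + t² + 2t + 4: f₀=4, f₁=5.875, f₂=14, f₃=39.625, f₄=100, f₅=218.375, f₆=424.
(h/3)·[f₀ + 4f₁ + 2f₂ + 4f₃ + 2f₄ + 4f₅ + f₆] = 0.166667·(1711.5) = 285.25.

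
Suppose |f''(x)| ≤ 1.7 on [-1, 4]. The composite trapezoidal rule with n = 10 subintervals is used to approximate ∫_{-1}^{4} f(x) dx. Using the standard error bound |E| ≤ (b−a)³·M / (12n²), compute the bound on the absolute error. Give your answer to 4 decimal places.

|E| ≤ (5)³·1.7 / (12·10²) = 212.5/1200 = 0.1771.

0.1771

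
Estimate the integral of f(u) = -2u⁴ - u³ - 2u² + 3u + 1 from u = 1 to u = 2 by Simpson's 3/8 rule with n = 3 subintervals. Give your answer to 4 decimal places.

-15.3241

h = (2 − 1)/3 = 0.333333.
Nodes u₀,…,u₃ = 1, 1.333333, 1.666667, 2.
f(u) = -2u⁴ - u³ - 2u² + 3u + 1: f₀=-1, f₁=-7.246914, f₂=-19.617284, f₃=-41.
(3h/8)·[f₀ + 3f₁ + 3f₂ + f₃] = 0.125·(-122.592593) = -15.3241.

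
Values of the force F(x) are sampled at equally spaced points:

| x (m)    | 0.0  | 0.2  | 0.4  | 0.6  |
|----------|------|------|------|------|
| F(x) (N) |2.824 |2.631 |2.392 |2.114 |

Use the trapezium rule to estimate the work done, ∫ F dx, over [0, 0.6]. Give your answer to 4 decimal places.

1.4984

h = 0.2, n = 3.
(h/2)·[y₀ + 2y₁ + 2y₂ + y₃] = 0.1·(14.984) = 1.4984.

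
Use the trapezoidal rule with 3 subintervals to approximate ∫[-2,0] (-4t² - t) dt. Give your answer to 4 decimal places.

-9.2593

h = (0 − (-2))/3 = 0.666667.
Nodes t₀,…,t₃ = -2, -1.333333, -0.666667, 0.
f(t) = -4t² - t: f₀=-14, f₁=-5.777778, f₂=-1.111111, f₃=0.
(h/2)·[f₀ + 2f₁ + 2f₂ + f₃] = 0.333333·(-27.777778) = -9.2593.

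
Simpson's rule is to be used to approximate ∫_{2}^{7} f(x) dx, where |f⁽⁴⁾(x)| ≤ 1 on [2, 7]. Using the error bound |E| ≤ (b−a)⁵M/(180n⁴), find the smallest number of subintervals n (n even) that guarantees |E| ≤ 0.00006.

Need 3125/(180n⁴) ≤ 0.00006.
n⁴ ≥ 3125/(180·0.00006) = 289352 ⇒ n ≥ 23.1930, so the smallest even n is 24. (n must be even for Simpson's rule.)

24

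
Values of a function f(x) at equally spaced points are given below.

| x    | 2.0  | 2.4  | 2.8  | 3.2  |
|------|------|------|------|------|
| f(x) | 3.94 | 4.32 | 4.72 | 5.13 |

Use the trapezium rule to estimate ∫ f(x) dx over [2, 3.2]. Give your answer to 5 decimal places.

5.43000

h = 0.4, n = 3.
(h/2)·[y₀ + 2y₁ + 2y₂ + y₃] = 0.2·(27.15) = 5.43000.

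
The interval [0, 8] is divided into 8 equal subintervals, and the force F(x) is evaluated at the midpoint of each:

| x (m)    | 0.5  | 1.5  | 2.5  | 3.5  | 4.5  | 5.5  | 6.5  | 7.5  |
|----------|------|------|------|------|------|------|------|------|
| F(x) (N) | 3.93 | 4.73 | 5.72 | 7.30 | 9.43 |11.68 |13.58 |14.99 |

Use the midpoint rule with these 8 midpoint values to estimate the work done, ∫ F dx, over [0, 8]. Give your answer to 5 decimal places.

71.36000

h = 1, n = 8.
h·[y(m₁) + y(m₂) + y(m₃) + y(m₄) + y(m₅) + y(m₆) + y(m₇) + y(m₈)] = 1·(71.36) = 71.36000.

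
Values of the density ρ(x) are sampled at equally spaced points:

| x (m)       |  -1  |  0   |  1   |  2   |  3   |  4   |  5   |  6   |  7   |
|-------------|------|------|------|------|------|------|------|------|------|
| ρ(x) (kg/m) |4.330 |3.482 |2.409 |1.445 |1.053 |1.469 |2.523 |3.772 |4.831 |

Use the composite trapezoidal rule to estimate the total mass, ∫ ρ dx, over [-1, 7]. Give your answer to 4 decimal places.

h = 1, n = 8.
(h/2)·[y₀ + 2y₁ + 2y₂ + 2y₃ + 2y₄ + 2y₅ + 2y₆ + 2y₇ + y₈] = 0.5·(41.467) = 20.7335.

20.7335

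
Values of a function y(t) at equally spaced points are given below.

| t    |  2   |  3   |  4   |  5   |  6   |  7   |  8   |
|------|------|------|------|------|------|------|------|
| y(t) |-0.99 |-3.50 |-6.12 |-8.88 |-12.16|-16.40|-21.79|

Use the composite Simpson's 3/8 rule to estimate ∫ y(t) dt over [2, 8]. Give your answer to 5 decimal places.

-58.15500

h = 1, n = 6.
(3h/8)·[y₀ + 3y₁ + 3y₂ + 2y₃ + 3y₄ + 3y₅ + y₆] = 0.375·(-155.08) = -58.15500.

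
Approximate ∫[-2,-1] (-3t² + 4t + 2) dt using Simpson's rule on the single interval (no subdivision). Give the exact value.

S = (b−a)/6 · [f(-2) + 4f(-1.5) + f(-1)] = 0.166667·[(-18) + 4·(-10.75) + (-5)] = -11.

-11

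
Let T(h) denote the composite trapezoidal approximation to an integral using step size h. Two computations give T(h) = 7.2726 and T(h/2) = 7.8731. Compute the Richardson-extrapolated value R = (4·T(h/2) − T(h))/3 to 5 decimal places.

R = (4·T(h/2) − T(h)) / 3 = (4·7.8731 − 7.2726)/3 = (24.2198)/3 = 8.07327.

8.07327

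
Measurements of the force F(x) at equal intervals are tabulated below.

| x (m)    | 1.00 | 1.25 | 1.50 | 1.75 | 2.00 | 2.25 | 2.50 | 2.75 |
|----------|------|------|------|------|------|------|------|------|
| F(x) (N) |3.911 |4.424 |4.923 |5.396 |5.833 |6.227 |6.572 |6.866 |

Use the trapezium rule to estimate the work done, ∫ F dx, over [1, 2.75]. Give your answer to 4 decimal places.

h = 0.25, n = 7.
(h/2)·[y₀ + 2y₁ + 2y₂ + 2y₃ + 2y₄ + 2y₅ + 2y₆ + y₇] = 0.125·(77.527) = 9.6909.

9.6909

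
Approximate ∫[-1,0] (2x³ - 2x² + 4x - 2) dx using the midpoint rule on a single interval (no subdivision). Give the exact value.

M = (b−a)·f(-0.5) = 1·(-4.75) = -4.75.

-4.75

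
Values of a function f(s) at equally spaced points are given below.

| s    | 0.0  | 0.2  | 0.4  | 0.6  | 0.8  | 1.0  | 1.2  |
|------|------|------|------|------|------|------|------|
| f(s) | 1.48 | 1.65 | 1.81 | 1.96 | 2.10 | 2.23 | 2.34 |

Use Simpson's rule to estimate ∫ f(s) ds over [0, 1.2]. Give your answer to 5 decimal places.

h = 0.2, n = 6.
(h/3)·[y₀ + 4y₁ + 2y₂ + 4y₃ + 2y₄ + 4y₅ + y₆] = 0.066667·(35.00) = 2.33333.

2.33333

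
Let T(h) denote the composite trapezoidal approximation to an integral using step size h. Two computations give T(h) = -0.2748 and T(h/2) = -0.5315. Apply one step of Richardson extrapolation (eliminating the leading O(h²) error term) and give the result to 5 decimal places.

R = (4·T(h/2) − T(h)) / 3 = (4·(-0.5315) − (-0.2748))/3 = (-1.8512)/3 = -0.61707.

-0.61707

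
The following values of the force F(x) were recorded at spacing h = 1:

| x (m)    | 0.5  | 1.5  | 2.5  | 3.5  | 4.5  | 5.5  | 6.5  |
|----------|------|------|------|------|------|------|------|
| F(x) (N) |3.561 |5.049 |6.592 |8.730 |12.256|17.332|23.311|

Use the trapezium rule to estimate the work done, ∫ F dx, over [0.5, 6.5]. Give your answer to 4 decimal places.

63.3950

h = 1, n = 6.
(h/2)·[y₀ + 2y₁ + 2y₂ + 2y₃ + 2y₄ + 2y₅ + y₆] = 0.5·(126.790) = 63.3950.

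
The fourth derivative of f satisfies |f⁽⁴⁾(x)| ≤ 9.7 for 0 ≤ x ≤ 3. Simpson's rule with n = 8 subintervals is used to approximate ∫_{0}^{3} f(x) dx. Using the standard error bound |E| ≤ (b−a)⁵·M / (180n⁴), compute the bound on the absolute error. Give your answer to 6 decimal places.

|E| ≤ (3)⁵·9.7 / (180·8⁴) = 2357.1/737280 = 0.003197.

0.003197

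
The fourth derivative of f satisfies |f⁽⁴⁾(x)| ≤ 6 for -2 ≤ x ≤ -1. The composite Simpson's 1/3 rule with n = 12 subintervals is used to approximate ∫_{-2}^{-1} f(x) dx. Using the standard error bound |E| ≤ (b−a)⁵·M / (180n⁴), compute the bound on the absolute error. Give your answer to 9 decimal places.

|E| ≤ (1)⁵·6 / (180·12⁴) = 6/3732480 = 0.000001608.

0.000001608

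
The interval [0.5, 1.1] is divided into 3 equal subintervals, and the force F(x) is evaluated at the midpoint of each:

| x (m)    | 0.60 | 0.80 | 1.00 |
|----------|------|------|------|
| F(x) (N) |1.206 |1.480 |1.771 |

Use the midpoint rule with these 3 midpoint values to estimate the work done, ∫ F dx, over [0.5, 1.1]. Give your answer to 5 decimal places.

h = 0.2, n = 3.
h·[y(m₁) + y(m₂) + y(m₃)] = 0.2·(4.457) = 0.89140.

0.89140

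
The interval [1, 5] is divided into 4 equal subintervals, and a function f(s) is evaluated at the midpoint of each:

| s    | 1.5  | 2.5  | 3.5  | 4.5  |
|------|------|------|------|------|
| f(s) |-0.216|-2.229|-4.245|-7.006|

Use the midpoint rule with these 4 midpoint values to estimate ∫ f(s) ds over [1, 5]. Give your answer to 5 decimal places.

h = 1, n = 4.
h·[y(m₁) + y(m₂) + y(m₃) + y(m₄)] = 1·(-13.696) = -13.69600.

-13.69600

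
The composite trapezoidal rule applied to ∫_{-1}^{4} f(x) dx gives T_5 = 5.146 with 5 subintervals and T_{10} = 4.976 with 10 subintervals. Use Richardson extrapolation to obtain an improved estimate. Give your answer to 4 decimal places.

4.9193

R = (4·T_{10} − T_5) / 3 = (4·4.976 − 5.146)/3 = (14.758)/3 = 4.9193.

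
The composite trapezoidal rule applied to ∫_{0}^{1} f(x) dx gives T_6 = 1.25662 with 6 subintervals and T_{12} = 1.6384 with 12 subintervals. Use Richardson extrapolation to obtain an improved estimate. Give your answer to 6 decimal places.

R = (4·T_{12} − T_6) / 3 = (4·1.6384 − 1.25662)/3 = (5.29698)/3 = 1.765660.

1.765660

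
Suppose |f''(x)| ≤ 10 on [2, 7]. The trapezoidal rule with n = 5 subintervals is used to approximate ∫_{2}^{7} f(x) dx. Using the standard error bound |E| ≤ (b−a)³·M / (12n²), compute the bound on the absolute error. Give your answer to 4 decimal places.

4.1667

|E| ≤ (5)³·10 / (12·5²) = 1250/300 = 4.1667.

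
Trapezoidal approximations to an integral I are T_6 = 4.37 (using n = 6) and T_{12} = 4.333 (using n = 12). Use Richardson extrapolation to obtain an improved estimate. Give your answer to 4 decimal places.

4.3207

R = (4·T_{12} − T_6) / 3 = (4·4.333 − 4.37)/3 = (12.962)/3 = 4.3207.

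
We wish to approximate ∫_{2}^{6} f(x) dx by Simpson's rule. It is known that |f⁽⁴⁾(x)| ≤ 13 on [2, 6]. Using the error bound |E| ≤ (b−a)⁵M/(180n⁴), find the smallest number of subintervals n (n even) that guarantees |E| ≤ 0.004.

12

Need 13312/(180n⁴) ≤ 0.004.
n⁴ ≥ 13312/(180·0.004) = 18488.9 ⇒ n ≥ 11.6608, so the smallest even n is 12. (n must be even for Simpson's rule.)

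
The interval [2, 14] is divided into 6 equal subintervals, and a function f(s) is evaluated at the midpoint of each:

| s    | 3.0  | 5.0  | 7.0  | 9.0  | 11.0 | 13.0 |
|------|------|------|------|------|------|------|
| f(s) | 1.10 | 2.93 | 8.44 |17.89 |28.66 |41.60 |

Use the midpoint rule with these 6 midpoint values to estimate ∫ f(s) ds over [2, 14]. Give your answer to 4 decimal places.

h = 2, n = 6.
h·[y(m₁) + y(m₂) + y(m₃) + y(m₄) + y(m₅) + y(m₆)] = 2·(100.62) = 201.2400.

201.2400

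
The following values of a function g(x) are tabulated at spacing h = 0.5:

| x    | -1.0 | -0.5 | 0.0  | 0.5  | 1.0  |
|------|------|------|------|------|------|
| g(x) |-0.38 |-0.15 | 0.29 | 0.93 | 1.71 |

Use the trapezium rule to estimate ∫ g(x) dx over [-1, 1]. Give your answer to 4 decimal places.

0.8675

h = 0.5, n = 4.
(h/2)·[y₀ + 2y₁ + 2y₂ + 2y₃ + y₄] = 0.25·(3.47) = 0.8675.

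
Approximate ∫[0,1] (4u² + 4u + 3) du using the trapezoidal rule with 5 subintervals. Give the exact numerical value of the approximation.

6.36

h = (1 − 0)/5 = 0.2.
Nodes u₀,…,u₅ = 0, 0.2, 0.4, 0.6, 0.8, 1.
f(u) = 4u² + 4u + 3: f₀=3, f₁=3.96, f₂=5.24, f₃=6.84, f₄=8.76, f₅=11.
(h/2)·[f₀ + 2f₁ + 2f₂ + 2f₃ + 2f₄ + f₅] = 0.1·(63.6) = 6.36.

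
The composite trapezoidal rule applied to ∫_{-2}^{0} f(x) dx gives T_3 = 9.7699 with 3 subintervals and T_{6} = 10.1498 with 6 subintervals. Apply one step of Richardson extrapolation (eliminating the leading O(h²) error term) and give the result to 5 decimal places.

R = (4·T_{6} − T_3) / 3 = (4·10.1498 − 9.7699)/3 = (30.8293)/3 = 10.27643.

10.27643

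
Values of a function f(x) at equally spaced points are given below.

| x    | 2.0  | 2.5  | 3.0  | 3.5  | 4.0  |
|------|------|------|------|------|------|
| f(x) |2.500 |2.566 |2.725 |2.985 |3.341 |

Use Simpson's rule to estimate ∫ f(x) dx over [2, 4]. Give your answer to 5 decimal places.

h = 0.5, n = 4.
(h/3)·[y₀ + 4y₁ + 2y₂ + 4y₃ + y₄] = 0.166667·(33.495) = 5.58250.

5.58250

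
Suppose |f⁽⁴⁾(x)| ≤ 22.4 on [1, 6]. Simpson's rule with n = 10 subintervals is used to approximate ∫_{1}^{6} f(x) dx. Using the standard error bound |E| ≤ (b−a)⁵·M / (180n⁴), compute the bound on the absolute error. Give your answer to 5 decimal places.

0.03889

|E| ≤ (5)⁵·22.4 / (180·10⁴) = 70000/1800000 = 0.03889.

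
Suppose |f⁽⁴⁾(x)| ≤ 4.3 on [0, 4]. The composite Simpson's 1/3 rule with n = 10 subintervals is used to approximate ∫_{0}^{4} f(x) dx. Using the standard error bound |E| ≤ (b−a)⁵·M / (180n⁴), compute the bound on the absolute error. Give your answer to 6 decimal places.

|E| ≤ (4)⁵·4.3 / (180·10⁴) = 4403.2/1800000 = 0.002446.

0.002446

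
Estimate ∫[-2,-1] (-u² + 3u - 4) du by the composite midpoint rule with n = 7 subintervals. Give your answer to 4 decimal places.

h = (-1 − (-2))/7 = 0.142857.
Midpoints m₁,…,m₇ = -1.928571, -1.785714, -1.642857, -1.5, -1.357143, -1.214286, -1.071429.
f(m₁)=-13.505102, f(m₂)=-12.545918, f(m₃)=-11.627551, f(m₄)=-10.75, f(m₅)=-9.913265, f(m₆)=-9.117347, f(m₇)=-8.362245.
h·[f(m₁) + f(m₂) + f(m₃) + f(m₄) + f(m₅) + f(m₆) + f(m₇)] = 0.142857·(-75.821429) = -10.8316.

-10.8316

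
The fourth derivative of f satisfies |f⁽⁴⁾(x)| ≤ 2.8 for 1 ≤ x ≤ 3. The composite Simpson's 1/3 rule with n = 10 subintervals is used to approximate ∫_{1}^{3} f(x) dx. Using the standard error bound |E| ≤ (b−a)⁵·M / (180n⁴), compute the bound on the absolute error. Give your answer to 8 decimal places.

0.00004978

|E| ≤ (2)⁵·2.8 / (180·10⁴) = 89.6/1800000 = 0.00004978.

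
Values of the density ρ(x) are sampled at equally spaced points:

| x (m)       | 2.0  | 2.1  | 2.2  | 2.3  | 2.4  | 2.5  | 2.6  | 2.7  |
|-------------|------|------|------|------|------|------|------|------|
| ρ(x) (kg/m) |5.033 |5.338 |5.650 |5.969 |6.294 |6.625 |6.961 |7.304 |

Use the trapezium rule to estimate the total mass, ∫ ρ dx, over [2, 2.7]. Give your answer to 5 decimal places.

h = 0.1, n = 7.
(h/2)·[y₀ + 2y₁ + 2y₂ + 2y₃ + 2y₄ + 2y₅ + 2y₆ + y₇] = 0.05·(86.011) = 4.30055.

4.30055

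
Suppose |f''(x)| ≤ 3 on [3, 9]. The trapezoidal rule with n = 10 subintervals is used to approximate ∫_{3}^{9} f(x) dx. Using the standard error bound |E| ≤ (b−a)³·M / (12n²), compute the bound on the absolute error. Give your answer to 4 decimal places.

0.5400

|E| ≤ (6)³·3 / (12·10²) = 648/1200 = 0.5400.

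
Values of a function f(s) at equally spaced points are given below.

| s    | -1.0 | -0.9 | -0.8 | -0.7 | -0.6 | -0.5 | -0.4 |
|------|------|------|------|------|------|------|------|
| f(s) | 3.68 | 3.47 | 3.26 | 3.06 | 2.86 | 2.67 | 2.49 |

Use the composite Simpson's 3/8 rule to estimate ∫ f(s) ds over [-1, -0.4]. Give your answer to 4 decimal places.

1.8401

h = 0.1, n = 6.
(3h/8)·[y₀ + 3y₁ + 3y₂ + 2y₃ + 3y₄ + 3y₅ + y₆] = 0.0375·(49.07) = 1.8401.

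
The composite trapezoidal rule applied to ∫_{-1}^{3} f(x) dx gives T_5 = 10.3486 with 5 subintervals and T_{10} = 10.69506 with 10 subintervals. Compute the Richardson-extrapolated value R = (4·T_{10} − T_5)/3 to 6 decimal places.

R = (4·T_{10} − T_5) / 3 = (4·10.69506 − 10.3486)/3 = (32.43164)/3 = 10.810547.

10.810547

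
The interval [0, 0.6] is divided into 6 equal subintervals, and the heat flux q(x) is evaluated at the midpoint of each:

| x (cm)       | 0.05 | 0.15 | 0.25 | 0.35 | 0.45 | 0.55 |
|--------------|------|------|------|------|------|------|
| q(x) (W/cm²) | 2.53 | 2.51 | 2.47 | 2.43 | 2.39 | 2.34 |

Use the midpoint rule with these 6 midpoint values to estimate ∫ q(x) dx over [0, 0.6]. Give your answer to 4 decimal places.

h = 0.1, n = 6.
h·[y(m₁) + y(m₂) + y(m₃) + y(m₄) + y(m₅) + y(m₆)] = 0.1·(14.67) = 1.4670.

1.4670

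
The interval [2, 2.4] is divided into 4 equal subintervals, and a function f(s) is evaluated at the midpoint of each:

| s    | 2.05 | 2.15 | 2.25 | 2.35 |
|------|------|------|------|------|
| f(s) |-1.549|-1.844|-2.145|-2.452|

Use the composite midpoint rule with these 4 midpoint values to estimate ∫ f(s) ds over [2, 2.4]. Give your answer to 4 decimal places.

-0.7990

h = 0.1, n = 4.
h·[y(m₁) + y(m₂) + y(m₃) + y(m₄)] = 0.1·(-7.990) = -0.7990.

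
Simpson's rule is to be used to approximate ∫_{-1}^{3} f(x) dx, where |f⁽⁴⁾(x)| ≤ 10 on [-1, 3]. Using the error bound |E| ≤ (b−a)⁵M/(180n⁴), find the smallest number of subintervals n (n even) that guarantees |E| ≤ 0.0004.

20

Need 10240/(180n⁴) ≤ 0.0004.
n⁴ ≥ 10240/(180·0.0004) = 142222 ⇒ n ≥ 19.4197, so the smallest even n is 20. (n must be even for Simpson's rule.)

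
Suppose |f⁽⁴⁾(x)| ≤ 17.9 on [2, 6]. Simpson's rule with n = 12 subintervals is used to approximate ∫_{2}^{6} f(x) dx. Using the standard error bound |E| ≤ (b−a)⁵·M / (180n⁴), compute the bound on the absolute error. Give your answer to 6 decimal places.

|E| ≤ (4)⁵·17.9 / (180·12⁴) = 18329.6/3732480 = 0.004911.

0.004911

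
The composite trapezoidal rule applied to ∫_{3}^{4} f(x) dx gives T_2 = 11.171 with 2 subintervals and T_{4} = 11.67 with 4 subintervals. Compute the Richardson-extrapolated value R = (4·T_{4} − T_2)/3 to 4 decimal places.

11.8363

R = (4·T_{4} − T_2) / 3 = (4·11.67 − 11.171)/3 = (35.509)/3 = 11.8363.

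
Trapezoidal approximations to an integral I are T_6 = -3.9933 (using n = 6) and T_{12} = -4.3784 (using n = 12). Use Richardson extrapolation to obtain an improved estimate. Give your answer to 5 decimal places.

R = (4·T_{12} − T_6) / 3 = (4·(-4.3784) − (-3.9933))/3 = (-13.5203)/3 = -4.50677.

-4.50677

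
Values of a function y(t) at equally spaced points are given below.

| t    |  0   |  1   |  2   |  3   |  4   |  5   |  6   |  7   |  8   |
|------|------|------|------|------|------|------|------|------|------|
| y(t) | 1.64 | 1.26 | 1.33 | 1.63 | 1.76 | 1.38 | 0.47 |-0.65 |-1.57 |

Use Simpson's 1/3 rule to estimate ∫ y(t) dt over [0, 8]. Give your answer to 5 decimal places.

7.22333

h = 1, n = 8.
(h/3)·[y₀ + 4y₁ + 2y₂ + 4y₃ + 2y₄ + 4y₅ + 2y₆ + 4y₇ + y₈] = 0.333333·(21.67) = 7.22333.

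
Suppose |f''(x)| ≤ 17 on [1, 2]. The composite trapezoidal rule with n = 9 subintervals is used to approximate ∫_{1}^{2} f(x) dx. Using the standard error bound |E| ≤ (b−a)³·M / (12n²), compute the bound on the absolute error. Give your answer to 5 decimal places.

|E| ≤ (1)³·17 / (12·9²) = 17/972 = 0.01749.

0.01749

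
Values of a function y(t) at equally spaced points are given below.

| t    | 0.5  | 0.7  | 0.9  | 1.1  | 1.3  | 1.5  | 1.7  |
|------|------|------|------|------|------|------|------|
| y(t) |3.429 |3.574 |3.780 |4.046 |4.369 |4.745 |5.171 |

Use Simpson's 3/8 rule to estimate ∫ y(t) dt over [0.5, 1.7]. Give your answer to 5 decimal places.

h = 0.2, n = 6.
(3h/8)·[y₀ + 3y₁ + 3y₂ + 2y₃ + 3y₄ + 3y₅ + y₆] = 0.075·(66.096) = 4.95720.

4.95720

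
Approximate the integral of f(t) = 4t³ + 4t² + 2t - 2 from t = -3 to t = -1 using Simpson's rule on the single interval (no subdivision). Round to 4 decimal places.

S = (b−a)/6 · [f(-3) + 4f(-2) + f(-1)] = 0.333333·[(-80) + 4·(-22) + (-4)] = -57.3333.

-57.3333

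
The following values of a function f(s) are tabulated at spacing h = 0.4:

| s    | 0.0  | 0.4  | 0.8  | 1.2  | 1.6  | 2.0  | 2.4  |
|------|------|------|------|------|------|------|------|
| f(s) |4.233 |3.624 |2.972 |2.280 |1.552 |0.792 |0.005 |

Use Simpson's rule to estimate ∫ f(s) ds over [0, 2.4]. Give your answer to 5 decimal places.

5.34267

h = 0.4, n = 6.
(h/3)·[y₀ + 4y₁ + 2y₂ + 4y₃ + 2y₄ + 4y₅ + y₆] = 0.133333·(40.070) = 5.34267.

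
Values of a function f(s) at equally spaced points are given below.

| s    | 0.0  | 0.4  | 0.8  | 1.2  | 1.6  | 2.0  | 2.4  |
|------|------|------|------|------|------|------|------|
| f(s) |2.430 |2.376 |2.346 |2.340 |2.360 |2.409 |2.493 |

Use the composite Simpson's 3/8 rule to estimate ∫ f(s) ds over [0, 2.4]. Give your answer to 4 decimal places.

5.7114

h = 0.4, n = 6.
(3h/8)·[y₀ + 3y₁ + 3y₂ + 2y₃ + 3y₄ + 3y₅ + y₆] = 0.15·(38.076) = 5.7114.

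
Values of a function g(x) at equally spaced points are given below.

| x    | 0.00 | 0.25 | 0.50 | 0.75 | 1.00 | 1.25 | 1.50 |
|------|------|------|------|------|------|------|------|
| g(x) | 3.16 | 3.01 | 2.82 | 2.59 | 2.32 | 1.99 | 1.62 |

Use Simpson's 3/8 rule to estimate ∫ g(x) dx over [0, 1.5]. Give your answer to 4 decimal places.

3.7856

h = 0.25, n = 6.
(3h/8)·[y₀ + 3y₁ + 3y₂ + 2y₃ + 3y₄ + 3y₅ + y₆] = 0.09375·(40.38) = 3.7856.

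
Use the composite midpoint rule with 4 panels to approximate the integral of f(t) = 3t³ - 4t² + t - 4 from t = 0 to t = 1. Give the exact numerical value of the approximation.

h = (1 − 0)/4 = 0.25.
Midpoints m₁,…,m₄ = 0.125, 0.375, 0.625, 0.875.
f(m₁)=-3.931640625, f(m₂)=-4.029296875, f(m₃)=-4.205078125, f(m₄)=-4.177734375.
h·[f(m₁) + f(m₂) + f(m₃) + f(m₄)] = 0.25·(-16.34375) = -4.0859375.

-4.0859375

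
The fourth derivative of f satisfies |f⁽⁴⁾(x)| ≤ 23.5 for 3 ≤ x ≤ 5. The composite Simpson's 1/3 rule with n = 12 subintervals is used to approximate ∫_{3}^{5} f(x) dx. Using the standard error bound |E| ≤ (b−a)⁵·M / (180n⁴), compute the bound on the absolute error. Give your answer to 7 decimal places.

0.0002015

|E| ≤ (2)⁵·23.5 / (180·12⁴) = 752/3732480 = 0.0002015.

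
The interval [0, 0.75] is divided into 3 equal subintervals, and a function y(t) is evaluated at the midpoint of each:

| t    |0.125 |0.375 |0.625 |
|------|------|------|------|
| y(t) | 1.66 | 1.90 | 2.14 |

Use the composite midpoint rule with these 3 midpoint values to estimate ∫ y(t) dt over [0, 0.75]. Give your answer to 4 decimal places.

1.4250

h = 0.25, n = 3.
h·[y(m₁) + y(m₂) + y(m₃)] = 0.25·(5.70) = 1.4250.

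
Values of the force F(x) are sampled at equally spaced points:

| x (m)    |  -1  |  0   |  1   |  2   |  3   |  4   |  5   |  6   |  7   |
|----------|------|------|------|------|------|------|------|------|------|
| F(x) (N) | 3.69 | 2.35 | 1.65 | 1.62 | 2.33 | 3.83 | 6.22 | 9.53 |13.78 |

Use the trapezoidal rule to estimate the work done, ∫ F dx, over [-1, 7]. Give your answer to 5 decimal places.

h = 1, n = 8.
(h/2)·[y₀ + 2y₁ + 2y₂ + 2y₃ + 2y₄ + 2y₅ + 2y₆ + 2y₇ + y₈] = 0.5·(72.53) = 36.26500.

36.26500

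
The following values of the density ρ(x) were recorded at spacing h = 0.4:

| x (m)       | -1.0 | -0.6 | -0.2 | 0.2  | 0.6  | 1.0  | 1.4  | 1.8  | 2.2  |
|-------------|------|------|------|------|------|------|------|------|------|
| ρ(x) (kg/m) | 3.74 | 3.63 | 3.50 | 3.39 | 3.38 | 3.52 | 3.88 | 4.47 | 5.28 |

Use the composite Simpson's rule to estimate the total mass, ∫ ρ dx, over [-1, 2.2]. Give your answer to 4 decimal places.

12.0773

h = 0.4, n = 8.
(h/3)·[y₀ + 4y₁ + 2y₂ + 4y₃ + 2y₄ + 4y₅ + 2y₆ + 4y₇ + y₈] = 0.133333·(90.58) = 12.0773.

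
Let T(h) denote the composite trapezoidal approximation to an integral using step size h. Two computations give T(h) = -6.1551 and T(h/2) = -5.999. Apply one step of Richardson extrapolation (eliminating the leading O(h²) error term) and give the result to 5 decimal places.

R = (4·T(h/2) − T(h)) / 3 = (4·(-5.999) − (-6.1551))/3 = (-17.8409)/3 = -5.94697.

-5.94697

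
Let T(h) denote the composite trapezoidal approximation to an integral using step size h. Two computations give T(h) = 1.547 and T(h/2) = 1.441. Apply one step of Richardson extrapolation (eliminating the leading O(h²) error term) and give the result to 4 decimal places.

R = (4·T(h/2) − T(h)) / 3 = (4·1.441 − 1.547)/3 = (4.217)/3 = 1.4057.

1.4057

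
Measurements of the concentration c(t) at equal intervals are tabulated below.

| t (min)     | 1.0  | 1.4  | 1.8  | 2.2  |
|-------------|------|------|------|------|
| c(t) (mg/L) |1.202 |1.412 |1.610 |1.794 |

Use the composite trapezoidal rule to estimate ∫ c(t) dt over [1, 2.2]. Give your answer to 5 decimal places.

h = 0.4, n = 3.
(h/2)·[y₀ + 2y₁ + 2y₂ + y₃] = 0.2·(9.040) = 1.80800.

1.80800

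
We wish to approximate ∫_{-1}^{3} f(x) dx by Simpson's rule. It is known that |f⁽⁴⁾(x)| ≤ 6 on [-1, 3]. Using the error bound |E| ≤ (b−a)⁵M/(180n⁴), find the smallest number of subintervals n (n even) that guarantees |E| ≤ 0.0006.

16

Need 6144/(180n⁴) ≤ 0.0006.
n⁴ ≥ 6144/(180·0.0006) = 56888.9 ⇒ n ≥ 15.4439, so the smallest even n is 16. (n must be even for Simpson's rule.)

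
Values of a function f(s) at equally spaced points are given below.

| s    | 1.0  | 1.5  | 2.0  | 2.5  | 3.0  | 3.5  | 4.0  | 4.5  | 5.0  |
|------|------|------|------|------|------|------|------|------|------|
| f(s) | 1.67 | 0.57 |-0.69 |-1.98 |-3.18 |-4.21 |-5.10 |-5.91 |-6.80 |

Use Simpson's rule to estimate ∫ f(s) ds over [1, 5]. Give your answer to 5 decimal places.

-11.53167

h = 0.5, n = 8.
(h/3)·[y₀ + 4y₁ + 2y₂ + 4y₃ + 2y₄ + 4y₅ + 2y₆ + 4y₇ + y₈] = 0.166667·(-69.19) = -11.53167.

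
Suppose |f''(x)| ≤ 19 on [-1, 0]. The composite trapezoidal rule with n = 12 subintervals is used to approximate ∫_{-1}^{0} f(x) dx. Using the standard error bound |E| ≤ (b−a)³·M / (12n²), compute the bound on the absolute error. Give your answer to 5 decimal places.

0.01100

|E| ≤ (1)³·19 / (12·12²) = 19/1728 = 0.01100.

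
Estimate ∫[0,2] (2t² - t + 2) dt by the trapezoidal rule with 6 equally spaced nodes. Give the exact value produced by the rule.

7.44

h = (2 − 0)/5 = 0.4.
Nodes t₀,…,t₅ = 0, 0.4, 0.8, 1.2, 1.6, 2.
f(t) = 2t² - t + 2: f₀=2, f₁=1.92, f₂=2.48, f₃=3.68, f₄=5.52, f₅=8.
(h/2)·[f₀ + 2f₁ + 2f₂ + 2f₃ + 2f₄ + f₅] = 0.2·(37.2) = 7.44.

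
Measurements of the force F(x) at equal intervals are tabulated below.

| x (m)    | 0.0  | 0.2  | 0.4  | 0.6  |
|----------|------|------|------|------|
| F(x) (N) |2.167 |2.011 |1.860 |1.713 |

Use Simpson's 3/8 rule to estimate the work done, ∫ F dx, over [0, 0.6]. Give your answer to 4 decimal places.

1.1620

h = 0.2, n = 3.
(3h/8)·[y₀ + 3y₁ + 3y₂ + y₃] = 0.075·(15.493) = 1.1620.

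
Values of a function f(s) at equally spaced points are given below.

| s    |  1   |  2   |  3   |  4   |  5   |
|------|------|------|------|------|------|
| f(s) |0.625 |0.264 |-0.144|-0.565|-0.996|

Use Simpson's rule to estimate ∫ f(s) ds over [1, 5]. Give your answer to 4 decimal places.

h = 1, n = 4.
(h/3)·[y₀ + 4y₁ + 2y₂ + 4y₃ + y₄] = 0.333333·(-1.863) = -0.6210.

-0.6210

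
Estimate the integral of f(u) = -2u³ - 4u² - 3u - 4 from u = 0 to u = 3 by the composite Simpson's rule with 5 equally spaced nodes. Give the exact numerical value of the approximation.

h = (3 − 0)/4 = 0.75.
Nodes u₀,…,u₄ = 0, 0.75, 1.5, 2.25, 3.
f(u) = -2u³ - 4u² - 3u - 4: f₀=-4, f₁=-9.34375, f₂=-24.25, f₃=-53.78125, f₄=-103.
(h/3)·[f₀ + 4f₁ + 2f₂ + 4f₃ + f₄] = 0.25·(-408) = -102.

-102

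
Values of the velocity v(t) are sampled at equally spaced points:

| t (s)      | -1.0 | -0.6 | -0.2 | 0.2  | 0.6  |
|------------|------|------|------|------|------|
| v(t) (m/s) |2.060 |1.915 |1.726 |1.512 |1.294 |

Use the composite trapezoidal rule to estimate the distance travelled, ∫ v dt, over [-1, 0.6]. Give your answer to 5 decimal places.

2.73200

h = 0.4, n = 4.
(h/2)·[y₀ + 2y₁ + 2y₂ + 2y₃ + y₄] = 0.2·(13.660) = 2.73200.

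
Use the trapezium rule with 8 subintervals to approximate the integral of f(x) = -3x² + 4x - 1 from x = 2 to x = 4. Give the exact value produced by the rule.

-34.0625

h = (4 − 2)/8 = 0.25.
Nodes x₀,…,x₈ = 2, 2.25, 2.5, 2.75, 3, 3.25, 3.5, 3.75, 4.
f(x) = -3x² + 4x - 1: f₀=-5, f₁=-7.1875, f₂=-9.75, f₃=-12.6875, f₄=-16, f₅=-19.6875, f₆=-23.75, f₇=-28.1875, f₈=-33.
(h/2)·[f₀ + 2f₁ + 2f₂ + 2f₃ + 2f₄ + 2f₅ + 2f₆ + 2f₇ + f₈] = 0.125·(-272.5) = -34.0625.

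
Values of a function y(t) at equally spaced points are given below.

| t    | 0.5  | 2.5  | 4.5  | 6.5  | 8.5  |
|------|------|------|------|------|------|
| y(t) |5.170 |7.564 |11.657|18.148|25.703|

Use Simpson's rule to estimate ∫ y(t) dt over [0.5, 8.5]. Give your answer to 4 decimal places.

104.6900

h = 2, n = 4.
(h/3)·[y₀ + 4y₁ + 2y₂ + 4y₃ + y₄] = 0.666667·(157.035) = 104.6900.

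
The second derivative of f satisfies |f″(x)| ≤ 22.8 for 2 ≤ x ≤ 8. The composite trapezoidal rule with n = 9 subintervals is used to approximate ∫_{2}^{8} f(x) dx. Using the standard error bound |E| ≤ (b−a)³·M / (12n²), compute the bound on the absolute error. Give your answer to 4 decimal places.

5.0667

|E| ≤ (6)³·22.8 / (12·9²) = 4924.8/972 = 5.0667.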